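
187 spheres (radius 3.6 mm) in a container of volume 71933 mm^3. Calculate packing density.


V_sphere = 4/3*pi*3.6^3 = 195.4322 mm^3
Total V = 187*195.4322 = 36545.8214 mm^3
PD = 36545.8214 / 71933 = 0.508

0.508


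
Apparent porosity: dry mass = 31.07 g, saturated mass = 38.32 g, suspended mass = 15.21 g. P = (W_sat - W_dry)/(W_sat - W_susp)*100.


P = (38.32 - 31.07) / (38.32 - 15.21) * 100 = 7.25 / 23.11 * 100 = 31.4%

31.4


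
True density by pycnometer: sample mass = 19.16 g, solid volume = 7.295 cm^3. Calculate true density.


TD = 19.16 / 7.295 = 2.626 g/cm^3

2.626


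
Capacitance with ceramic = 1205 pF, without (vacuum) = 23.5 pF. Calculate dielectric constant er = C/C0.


er = 1205 / 23.5 = 51.28

51.28


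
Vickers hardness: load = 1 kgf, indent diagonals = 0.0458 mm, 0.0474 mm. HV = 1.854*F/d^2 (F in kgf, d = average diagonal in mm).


d_avg = (0.0458+0.0474)/2 = 0.0466 mm
HV = 1.854*1/0.0466^2 = 854

854


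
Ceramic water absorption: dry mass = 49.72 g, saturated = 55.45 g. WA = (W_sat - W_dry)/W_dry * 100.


WA = (55.45 - 49.72) / 49.72 * 100 = 11.52%

11.52


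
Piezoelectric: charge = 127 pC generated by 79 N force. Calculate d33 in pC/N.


d33 = 127 / 79 = 1.6 pC/N

1.6


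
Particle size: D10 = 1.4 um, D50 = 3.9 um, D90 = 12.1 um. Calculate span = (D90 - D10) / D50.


Span = (12.1 - 1.4) / 3.9 = 10.7 / 3.9 = 2.744

2.744


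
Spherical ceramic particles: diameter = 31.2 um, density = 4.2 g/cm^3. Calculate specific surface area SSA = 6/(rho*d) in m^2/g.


SSA = 6 / (4.2 * 31.2) = 0.046 m^2/g

0.046


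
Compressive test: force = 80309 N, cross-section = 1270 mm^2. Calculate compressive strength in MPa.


CS = 80309 / 1270 = 63.2 MPa

63.2


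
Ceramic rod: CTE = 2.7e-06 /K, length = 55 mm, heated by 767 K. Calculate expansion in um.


dL = 2.7e-06 * 55 * 767 * 1000 = 113.9 um

113.9


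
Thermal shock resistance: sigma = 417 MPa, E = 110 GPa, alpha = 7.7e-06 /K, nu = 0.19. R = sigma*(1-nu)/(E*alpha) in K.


R = 417*(1-0.19)/(110*1000*7.7e-06) = 399 K

399


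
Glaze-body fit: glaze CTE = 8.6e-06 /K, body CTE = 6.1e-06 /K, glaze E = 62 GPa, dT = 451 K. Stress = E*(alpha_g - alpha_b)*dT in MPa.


Stress = 62*1000*(8.6e-06 - 6.1e-06)*451 = 69.9 MPa

69.9


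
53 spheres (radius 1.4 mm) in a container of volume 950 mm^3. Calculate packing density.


V_sphere = 4/3*pi*1.4^3 = 11.494 mm^3
Total V = 53*11.494 = 609.182 mm^3
PD = 609.182 / 950 = 0.641

0.641


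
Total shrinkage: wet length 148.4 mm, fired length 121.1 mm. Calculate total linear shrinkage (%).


TS = (148.4 - 121.1) / 148.4 * 100 = 18.4%

18.4


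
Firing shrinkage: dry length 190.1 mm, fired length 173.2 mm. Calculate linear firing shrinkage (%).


FS = (190.1 - 173.2) / 190.1 * 100 = 8.89%

8.89


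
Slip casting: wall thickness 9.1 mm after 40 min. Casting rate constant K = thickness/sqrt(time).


K = 9.1 / sqrt(40) = 9.1 / 6.3246 = 1.439 mm/min^0.5

1.439


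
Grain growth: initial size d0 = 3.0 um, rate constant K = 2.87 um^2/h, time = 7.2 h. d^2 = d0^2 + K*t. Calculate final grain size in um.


d^2 = 3.0^2 + 2.87*7.2 = 29.664
d = sqrt(29.664) = 5.45 um

5.45


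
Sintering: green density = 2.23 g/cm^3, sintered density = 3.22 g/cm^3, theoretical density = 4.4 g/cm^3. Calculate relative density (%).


Relative = 3.22 / 4.4 * 100 = 73.2%

73.2


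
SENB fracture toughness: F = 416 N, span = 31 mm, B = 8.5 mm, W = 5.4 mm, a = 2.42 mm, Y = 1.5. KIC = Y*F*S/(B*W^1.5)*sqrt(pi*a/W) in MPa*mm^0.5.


KIC = 1.5*416*31/(8.5*5.4^1.5)*sqrt(pi*2.42/5.4) = 215.19

215.19


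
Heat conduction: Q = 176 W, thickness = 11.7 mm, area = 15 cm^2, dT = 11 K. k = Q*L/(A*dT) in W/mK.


k = 176*11.7/1000/(15/10000*11) = 124.8 W/mK

124.8


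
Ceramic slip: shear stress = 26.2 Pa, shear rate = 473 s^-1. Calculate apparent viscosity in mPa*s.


eta = tau/gamma * 1000 = 26.2/473 * 1000 = 55.4 mPa*s

55.4


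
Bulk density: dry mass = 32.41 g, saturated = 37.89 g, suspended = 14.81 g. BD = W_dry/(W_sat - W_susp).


BD = 32.41 / (37.89 - 14.81) = 32.41 / 23.08 = 1.404 g/cm^3

1.404


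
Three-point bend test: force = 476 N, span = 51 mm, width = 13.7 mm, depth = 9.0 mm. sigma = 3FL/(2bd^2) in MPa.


sigma = 3*476*51/(2*13.7*9.0^2) = 32.8 MPa

32.8


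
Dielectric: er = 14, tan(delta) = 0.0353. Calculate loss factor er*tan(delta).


Loss = 14 * 0.0353 = 0.494

0.494


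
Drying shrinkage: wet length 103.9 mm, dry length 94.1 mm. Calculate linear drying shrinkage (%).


DS = (103.9 - 94.1) / 103.9 * 100 = 9.43%

9.43


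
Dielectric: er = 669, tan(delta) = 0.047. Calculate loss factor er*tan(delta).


Loss = 669 * 0.047 = 31.443

31.443


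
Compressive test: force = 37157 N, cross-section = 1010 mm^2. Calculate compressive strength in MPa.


CS = 37157 / 1010 = 36.8 MPa

36.8


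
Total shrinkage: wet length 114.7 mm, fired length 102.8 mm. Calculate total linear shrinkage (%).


TS = (114.7 - 102.8) / 114.7 * 100 = 10.37%

10.37


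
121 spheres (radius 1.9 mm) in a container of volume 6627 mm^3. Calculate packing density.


V_sphere = 4/3*pi*1.9^3 = 28.7309 mm^3
Total V = 121*28.7309 = 3476.4389 mm^3
PD = 3476.4389 / 6627 = 0.525

0.525


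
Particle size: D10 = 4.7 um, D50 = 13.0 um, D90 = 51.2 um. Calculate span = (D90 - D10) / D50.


Span = (51.2 - 4.7) / 13.0 = 46.5 / 13.0 = 3.577

3.577


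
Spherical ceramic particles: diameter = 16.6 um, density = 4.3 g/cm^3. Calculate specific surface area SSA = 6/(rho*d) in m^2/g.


SSA = 6 / (4.3 * 16.6) = 0.084 m^2/g

0.084


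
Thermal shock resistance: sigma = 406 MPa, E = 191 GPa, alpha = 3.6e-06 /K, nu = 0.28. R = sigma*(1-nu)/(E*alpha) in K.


R = 406*(1-0.28)/(191*1000*3.6e-06) = 425 K

425


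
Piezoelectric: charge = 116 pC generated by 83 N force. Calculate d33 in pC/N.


d33 = 116 / 83 = 1.4 pC/N

1.4


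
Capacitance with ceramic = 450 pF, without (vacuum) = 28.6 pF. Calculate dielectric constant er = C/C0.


er = 450 / 28.6 = 15.73

15.73


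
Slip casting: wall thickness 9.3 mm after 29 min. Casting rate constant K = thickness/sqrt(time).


K = 9.3 / sqrt(29) = 9.3 / 5.3852 = 1.727 mm/min^0.5

1.727


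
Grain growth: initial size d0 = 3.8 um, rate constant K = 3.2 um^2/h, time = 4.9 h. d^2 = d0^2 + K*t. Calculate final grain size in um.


d^2 = 3.8^2 + 3.2*4.9 = 30.12
d = sqrt(30.12) = 5.49 um

5.49


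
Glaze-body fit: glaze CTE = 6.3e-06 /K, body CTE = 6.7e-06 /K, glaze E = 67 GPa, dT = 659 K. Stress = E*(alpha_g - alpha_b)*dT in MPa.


Stress = 67*1000*(6.3e-06 - 6.7e-06)*659 = -17.7 MPa

-17.7


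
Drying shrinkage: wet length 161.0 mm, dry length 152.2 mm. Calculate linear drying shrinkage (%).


DS = (161.0 - 152.2) / 161.0 * 100 = 5.47%

5.47


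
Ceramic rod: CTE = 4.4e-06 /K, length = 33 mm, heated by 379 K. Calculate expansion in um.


dL = 4.4e-06 * 33 * 379 * 1000 = 55.031 um

55.031


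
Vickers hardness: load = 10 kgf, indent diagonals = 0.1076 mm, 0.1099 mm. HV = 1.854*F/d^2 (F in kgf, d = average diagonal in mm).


d_avg = (0.1076+0.1099)/2 = 0.10875 mm
HV = 1.854*10/0.10875^2 = 1568

1568


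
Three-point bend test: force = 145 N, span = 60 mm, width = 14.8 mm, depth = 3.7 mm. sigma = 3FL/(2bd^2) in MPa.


sigma = 3*145*60/(2*14.8*3.7^2) = 64.4 MPa

64.4


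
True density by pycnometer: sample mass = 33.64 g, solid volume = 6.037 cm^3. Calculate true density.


TD = 33.64 / 6.037 = 5.572 g/cm^3

5.572


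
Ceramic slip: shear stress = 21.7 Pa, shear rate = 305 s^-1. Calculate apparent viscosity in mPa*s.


eta = tau/gamma * 1000 = 21.7/305 * 1000 = 71.1 mPa*s

71.1


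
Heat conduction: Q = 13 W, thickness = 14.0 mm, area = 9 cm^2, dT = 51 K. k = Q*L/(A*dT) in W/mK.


k = 13*14.0/1000/(9/10000*51) = 3.97 W/mK

3.97


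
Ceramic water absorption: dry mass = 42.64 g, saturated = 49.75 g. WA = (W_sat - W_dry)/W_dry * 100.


WA = (49.75 - 42.64) / 42.64 * 100 = 16.67%

16.67


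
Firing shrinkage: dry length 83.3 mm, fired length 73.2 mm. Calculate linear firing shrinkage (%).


FS = (83.3 - 73.2) / 83.3 * 100 = 12.12%

12.12


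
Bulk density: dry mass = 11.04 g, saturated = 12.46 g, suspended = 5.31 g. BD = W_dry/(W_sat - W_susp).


BD = 11.04 / (12.46 - 5.31) = 11.04 / 7.15 = 1.544 g/cm^3

1.544


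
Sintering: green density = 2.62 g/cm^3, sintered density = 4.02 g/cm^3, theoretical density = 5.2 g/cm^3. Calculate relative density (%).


Relative = 4.02 / 5.2 * 100 = 77.3%

77.3


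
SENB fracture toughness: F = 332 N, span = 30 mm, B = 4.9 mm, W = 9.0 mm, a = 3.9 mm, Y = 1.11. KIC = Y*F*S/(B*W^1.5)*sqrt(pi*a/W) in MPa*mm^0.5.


KIC = 1.11*332*30/(4.9*9.0^1.5)*sqrt(pi*3.9/9.0) = 97.5

97.5


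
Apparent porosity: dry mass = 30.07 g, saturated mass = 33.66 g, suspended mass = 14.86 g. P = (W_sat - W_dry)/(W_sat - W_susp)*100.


P = (33.66 - 30.07) / (33.66 - 14.86) * 100 = 3.59 / 18.8 * 100 = 19.1%

19.1


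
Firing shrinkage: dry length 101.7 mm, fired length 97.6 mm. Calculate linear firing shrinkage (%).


FS = (101.7 - 97.6) / 101.7 * 100 = 4.03%

4.03


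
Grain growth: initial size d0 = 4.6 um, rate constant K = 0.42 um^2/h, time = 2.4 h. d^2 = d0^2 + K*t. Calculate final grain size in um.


d^2 = 4.6^2 + 0.42*2.4 = 22.168
d = sqrt(22.168) = 4.71 um

4.71


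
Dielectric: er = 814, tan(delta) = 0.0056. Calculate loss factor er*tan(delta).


Loss = 814 * 0.0056 = 4.558

4.558


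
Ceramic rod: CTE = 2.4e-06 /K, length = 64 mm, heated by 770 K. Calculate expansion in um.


dL = 2.4e-06 * 64 * 770 * 1000 = 118.272 um

118.272


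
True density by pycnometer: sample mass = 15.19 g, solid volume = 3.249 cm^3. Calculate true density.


TD = 15.19 / 3.249 = 4.675 g/cm^3

4.675


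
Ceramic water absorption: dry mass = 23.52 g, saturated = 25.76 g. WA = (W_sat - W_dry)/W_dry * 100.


WA = (25.76 - 23.52) / 23.52 * 100 = 9.52%

9.52


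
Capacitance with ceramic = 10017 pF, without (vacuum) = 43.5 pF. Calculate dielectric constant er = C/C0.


er = 10017 / 43.5 = 230.28

230.28


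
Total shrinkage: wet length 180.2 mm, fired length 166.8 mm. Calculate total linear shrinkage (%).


TS = (180.2 - 166.8) / 180.2 * 100 = 7.44%

7.44


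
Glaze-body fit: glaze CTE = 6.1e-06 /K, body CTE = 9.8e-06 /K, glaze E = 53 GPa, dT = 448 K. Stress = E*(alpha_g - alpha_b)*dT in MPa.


Stress = 53*1000*(6.1e-06 - 9.8e-06)*448 = -87.9 MPa

-87.9


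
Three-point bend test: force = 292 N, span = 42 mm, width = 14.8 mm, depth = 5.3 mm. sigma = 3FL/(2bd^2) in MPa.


sigma = 3*292*42/(2*14.8*5.3^2) = 44.2 MPa

44.2


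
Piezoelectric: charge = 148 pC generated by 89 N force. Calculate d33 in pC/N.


d33 = 148 / 89 = 1.7 pC/N

1.7


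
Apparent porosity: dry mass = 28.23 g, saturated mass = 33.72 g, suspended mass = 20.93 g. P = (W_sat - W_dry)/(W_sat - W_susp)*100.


P = (33.72 - 28.23) / (33.72 - 20.93) * 100 = 5.49 / 12.79 * 100 = 42.9%

42.9


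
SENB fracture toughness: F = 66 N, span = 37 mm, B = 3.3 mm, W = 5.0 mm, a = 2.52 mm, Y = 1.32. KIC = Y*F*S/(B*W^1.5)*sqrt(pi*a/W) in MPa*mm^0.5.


KIC = 1.32*66*37/(3.3*5.0^1.5)*sqrt(pi*2.52/5.0) = 109.94

109.94


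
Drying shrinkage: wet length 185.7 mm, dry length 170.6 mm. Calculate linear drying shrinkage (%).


DS = (185.7 - 170.6) / 185.7 * 100 = 8.13%

8.13


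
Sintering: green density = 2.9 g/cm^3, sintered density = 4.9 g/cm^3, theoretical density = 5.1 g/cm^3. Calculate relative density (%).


Relative = 4.9 / 5.1 * 100 = 96.1%

96.1


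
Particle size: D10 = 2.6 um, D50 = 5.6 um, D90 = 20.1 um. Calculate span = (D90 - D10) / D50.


Span = (20.1 - 2.6) / 5.6 = 17.5 / 5.6 = 3.125

3.125


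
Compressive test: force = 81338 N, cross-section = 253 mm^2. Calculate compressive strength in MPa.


CS = 81338 / 253 = 321.5 MPa

321.5


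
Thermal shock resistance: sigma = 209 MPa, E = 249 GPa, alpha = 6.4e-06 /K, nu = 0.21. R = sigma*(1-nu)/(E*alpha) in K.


R = 209*(1-0.21)/(249*1000*6.4e-06) = 104 K

104


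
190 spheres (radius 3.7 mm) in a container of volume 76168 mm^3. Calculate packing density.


V_sphere = 4/3*pi*3.7^3 = 212.1748 mm^3
Total V = 190*212.1748 = 40313.212 mm^3
PD = 40313.212 / 76168 = 0.529

0.529


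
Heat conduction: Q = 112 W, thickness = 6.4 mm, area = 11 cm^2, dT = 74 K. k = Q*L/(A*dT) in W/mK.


k = 112*6.4/1000/(11/10000*74) = 8.81 W/mK

8.81


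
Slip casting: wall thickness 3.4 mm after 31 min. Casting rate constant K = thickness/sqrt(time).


K = 3.4 / sqrt(31) = 3.4 / 5.5678 = 0.611 mm/min^0.5

0.611


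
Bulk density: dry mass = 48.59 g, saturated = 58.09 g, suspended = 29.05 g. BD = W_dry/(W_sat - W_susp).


BD = 48.59 / (58.09 - 29.05) = 48.59 / 29.04 = 1.673 g/cm^3

1.673


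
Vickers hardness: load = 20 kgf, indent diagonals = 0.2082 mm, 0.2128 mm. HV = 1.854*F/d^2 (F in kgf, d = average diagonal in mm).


d_avg = (0.2082+0.2128)/2 = 0.2105 mm
HV = 1.854*20/0.2105^2 = 837

837


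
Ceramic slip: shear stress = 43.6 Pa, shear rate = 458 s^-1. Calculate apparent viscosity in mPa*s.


eta = tau/gamma * 1000 = 43.6/458 * 1000 = 95.2 mPa*s

95.2


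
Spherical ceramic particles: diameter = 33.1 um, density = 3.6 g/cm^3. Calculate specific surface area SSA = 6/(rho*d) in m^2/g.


SSA = 6 / (3.6 * 33.1) = 0.05 m^2/g

0.05


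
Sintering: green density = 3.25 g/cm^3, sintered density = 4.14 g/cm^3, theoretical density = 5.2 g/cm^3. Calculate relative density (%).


Relative = 4.14 / 5.2 * 100 = 79.6%

79.6


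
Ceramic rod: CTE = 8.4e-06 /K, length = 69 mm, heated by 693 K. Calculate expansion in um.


dL = 8.4e-06 * 69 * 693 * 1000 = 401.663 um

401.663


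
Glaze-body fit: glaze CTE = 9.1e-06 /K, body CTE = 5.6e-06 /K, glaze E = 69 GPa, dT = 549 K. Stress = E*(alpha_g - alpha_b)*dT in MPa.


Stress = 69*1000*(9.1e-06 - 5.6e-06)*549 = 132.6 MPa

132.6


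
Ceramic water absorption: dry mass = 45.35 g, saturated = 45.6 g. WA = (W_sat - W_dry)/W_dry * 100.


WA = (45.6 - 45.35) / 45.35 * 100 = 0.55%

0.55


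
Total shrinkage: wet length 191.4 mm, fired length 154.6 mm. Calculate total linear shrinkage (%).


TS = (191.4 - 154.6) / 191.4 * 100 = 19.23%

19.23


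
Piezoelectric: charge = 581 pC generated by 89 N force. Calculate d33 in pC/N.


d33 = 581 / 89 = 6.5 pC/N

6.5


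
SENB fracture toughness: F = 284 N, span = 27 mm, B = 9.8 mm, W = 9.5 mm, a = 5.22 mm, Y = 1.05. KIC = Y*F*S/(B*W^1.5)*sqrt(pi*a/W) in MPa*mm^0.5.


KIC = 1.05*284*27/(9.8*9.5^1.5)*sqrt(pi*5.22/9.5) = 36.86

36.86


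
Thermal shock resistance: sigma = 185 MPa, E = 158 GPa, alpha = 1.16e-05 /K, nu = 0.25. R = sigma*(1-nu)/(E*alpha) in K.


R = 185*(1-0.25)/(158*1000*1.16e-05) = 76 K

76


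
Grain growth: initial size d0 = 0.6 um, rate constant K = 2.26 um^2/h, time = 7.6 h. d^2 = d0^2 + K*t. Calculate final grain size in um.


d^2 = 0.6^2 + 2.26*7.6 = 17.536
d = sqrt(17.536) = 4.19 um

4.19


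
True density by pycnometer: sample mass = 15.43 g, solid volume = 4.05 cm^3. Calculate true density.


TD = 15.43 / 4.05 = 3.81 g/cm^3

3.81


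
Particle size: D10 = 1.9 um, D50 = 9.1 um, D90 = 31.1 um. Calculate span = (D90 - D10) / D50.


Span = (31.1 - 1.9) / 9.1 = 29.2 / 9.1 = 3.209

3.209


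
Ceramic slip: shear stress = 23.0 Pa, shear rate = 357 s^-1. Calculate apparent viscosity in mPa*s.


eta = tau/gamma * 1000 = 23.0/357 * 1000 = 64.4 mPa*s

64.4


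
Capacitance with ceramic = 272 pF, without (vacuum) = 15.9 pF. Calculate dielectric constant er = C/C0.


er = 272 / 15.9 = 17.11

17.11


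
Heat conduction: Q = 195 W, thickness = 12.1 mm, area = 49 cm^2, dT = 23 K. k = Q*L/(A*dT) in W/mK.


k = 195*12.1/1000/(49/10000*23) = 20.94 W/mK

20.94


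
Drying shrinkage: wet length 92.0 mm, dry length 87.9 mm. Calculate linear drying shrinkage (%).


DS = (92.0 - 87.9) / 92.0 * 100 = 4.46%

4.46


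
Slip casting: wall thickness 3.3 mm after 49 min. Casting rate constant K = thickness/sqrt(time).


K = 3.3 / sqrt(49) = 3.3 / 7.0 = 0.471 mm/min^0.5

0.471


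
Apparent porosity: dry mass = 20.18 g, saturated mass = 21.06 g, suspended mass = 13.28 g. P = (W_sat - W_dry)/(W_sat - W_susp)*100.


P = (21.06 - 20.18) / (21.06 - 13.28) * 100 = 0.88 / 7.78 * 100 = 11.3%

11.3


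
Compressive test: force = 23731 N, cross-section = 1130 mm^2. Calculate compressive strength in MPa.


CS = 23731 / 1130 = 21.0 MPa

21.0


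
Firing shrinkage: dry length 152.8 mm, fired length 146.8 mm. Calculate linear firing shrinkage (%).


FS = (152.8 - 146.8) / 152.8 * 100 = 3.93%

3.93


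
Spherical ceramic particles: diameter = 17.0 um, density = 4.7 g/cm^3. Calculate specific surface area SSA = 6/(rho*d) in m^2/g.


SSA = 6 / (4.7 * 17.0) = 0.075 m^2/g

0.075


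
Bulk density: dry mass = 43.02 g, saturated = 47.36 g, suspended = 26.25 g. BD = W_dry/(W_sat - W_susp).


BD = 43.02 / (47.36 - 26.25) = 43.02 / 21.11 = 2.038 g/cm^3

2.038


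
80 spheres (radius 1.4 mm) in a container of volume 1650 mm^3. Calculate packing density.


V_sphere = 4/3*pi*1.4^3 = 11.494 mm^3
Total V = 80*11.494 = 919.52 mm^3
PD = 919.52 / 1650 = 0.557

0.557


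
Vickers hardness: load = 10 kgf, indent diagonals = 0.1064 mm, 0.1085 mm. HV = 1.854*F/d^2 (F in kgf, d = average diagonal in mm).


d_avg = (0.1064+0.1085)/2 = 0.10745 mm
HV = 1.854*10/0.10745^2 = 1606

1606


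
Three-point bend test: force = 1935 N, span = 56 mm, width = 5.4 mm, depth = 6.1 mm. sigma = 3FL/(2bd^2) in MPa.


sigma = 3*1935*56/(2*5.4*6.1^2) = 808.9 MPa

808.9


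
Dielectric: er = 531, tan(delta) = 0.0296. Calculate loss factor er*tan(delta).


Loss = 531 * 0.0296 = 15.718

15.718


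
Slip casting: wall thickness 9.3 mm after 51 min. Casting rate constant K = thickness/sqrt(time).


K = 9.3 / sqrt(51) = 9.3 / 7.1414 = 1.302 mm/min^0.5

1.302


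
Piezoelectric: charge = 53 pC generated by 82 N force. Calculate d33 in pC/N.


d33 = 53 / 82 = 0.6 pC/N

0.6


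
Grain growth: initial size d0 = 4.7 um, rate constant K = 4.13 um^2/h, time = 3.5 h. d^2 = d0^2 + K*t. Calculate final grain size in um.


d^2 = 4.7^2 + 4.13*3.5 = 36.545
d = sqrt(36.545) = 6.05 um

6.05


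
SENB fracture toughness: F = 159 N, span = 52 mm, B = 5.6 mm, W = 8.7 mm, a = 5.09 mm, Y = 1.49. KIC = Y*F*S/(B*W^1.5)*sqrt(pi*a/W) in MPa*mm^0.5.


KIC = 1.49*159*52/(5.6*8.7^1.5)*sqrt(pi*5.09/8.7) = 116.22

116.22


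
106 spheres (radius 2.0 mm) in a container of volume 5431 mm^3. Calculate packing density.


V_sphere = 4/3*pi*2.0^3 = 33.5103 mm^3
Total V = 106*33.5103 = 3552.0918 mm^3
PD = 3552.0918 / 5431 = 0.654

0.654


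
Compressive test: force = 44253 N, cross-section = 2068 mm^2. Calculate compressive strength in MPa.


CS = 44253 / 2068 = 21.4 MPa

21.4


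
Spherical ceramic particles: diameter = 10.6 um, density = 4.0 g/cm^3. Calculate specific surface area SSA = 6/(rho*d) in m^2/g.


SSA = 6 / (4.0 * 10.6) = 0.142 m^2/g

0.142


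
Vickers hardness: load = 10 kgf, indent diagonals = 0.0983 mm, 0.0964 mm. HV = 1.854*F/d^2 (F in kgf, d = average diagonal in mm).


d_avg = (0.0983+0.0964)/2 = 0.09735 mm
HV = 1.854*10/0.09735^2 = 1956

1956


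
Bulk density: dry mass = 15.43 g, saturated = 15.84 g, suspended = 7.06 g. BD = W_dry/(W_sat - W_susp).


BD = 15.43 / (15.84 - 7.06) = 15.43 / 8.78 = 1.757 g/cm^3

1.757


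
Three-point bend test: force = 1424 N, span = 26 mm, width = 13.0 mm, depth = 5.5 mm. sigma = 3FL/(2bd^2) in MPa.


sigma = 3*1424*26/(2*13.0*5.5^2) = 141.2 MPa

141.2


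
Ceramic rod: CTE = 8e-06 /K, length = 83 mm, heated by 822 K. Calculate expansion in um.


dL = 8e-06 * 83 * 822 * 1000 = 545.808 um

545.808


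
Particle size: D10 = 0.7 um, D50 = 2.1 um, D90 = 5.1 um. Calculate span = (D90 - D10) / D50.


Span = (5.1 - 0.7) / 2.1 = 4.4 / 2.1 = 2.095

2.095


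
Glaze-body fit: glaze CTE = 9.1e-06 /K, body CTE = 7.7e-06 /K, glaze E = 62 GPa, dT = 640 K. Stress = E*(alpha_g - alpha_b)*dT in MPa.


Stress = 62*1000*(9.1e-06 - 7.7e-06)*640 = 55.6 MPa

55.6


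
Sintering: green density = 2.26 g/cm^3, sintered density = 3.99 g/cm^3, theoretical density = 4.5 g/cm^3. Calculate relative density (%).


Relative = 3.99 / 4.5 * 100 = 88.7%

88.7


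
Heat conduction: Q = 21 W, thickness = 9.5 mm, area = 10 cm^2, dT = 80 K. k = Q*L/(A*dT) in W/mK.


k = 21*9.5/1000/(10/10000*80) = 2.49 W/mK

2.49


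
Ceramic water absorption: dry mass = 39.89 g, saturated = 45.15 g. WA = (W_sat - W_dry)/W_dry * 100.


WA = (45.15 - 39.89) / 39.89 * 100 = 13.19%

13.19


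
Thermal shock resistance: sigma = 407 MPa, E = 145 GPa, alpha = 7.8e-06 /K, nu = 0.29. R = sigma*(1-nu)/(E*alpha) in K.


R = 407*(1-0.29)/(145*1000*7.8e-06) = 255 K

255


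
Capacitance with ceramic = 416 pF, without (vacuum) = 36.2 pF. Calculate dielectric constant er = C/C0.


er = 416 / 36.2 = 11.49

11.49


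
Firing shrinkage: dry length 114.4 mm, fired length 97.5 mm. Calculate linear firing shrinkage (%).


FS = (114.4 - 97.5) / 114.4 * 100 = 14.77%

14.77


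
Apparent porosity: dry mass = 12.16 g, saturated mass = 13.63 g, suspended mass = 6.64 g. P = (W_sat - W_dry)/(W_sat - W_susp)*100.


P = (13.63 - 12.16) / (13.63 - 6.64) * 100 = 1.47 / 6.99 * 100 = 21.0%

21.0


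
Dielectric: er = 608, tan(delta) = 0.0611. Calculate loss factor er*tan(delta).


Loss = 608 * 0.0611 = 37.149

37.149


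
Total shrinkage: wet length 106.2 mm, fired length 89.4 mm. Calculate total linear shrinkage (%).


TS = (106.2 - 89.4) / 106.2 * 100 = 15.82%

15.82


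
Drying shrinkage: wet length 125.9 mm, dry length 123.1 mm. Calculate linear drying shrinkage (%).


DS = (125.9 - 123.1) / 125.9 * 100 = 2.22%

2.22


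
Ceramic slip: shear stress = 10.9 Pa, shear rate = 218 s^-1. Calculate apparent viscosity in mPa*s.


eta = tau/gamma * 1000 = 10.9/218 * 1000 = 50.0 mPa*s

50.0


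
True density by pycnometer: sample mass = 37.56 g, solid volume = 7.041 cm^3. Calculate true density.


TD = 37.56 / 7.041 = 5.334 g/cm^3

5.334


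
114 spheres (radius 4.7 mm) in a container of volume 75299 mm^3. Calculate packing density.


V_sphere = 4/3*pi*4.7^3 = 434.8928 mm^3
Total V = 114*434.8928 = 49577.7792 mm^3
PD = 49577.7792 / 75299 = 0.658

0.658


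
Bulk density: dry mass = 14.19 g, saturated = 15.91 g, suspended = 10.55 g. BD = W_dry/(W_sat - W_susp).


BD = 14.19 / (15.91 - 10.55) = 14.19 / 5.36 = 2.647 g/cm^3

2.647


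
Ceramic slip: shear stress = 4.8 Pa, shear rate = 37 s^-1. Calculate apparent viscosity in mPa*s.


eta = tau/gamma * 1000 = 4.8/37 * 1000 = 129.7 mPa*s

129.7


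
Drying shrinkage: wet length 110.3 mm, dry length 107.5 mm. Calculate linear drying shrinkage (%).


DS = (110.3 - 107.5) / 110.3 * 100 = 2.54%

2.54


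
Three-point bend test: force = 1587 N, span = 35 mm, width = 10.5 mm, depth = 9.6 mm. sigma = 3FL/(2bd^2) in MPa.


sigma = 3*1587*35/(2*10.5*9.6^2) = 86.1 MPa

86.1


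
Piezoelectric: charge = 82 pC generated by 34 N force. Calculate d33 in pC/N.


d33 = 82 / 34 = 2.4 pC/N

2.4


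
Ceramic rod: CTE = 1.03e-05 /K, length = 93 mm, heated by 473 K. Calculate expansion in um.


dL = 1.03e-05 * 93 * 473 * 1000 = 453.087 um

453.087


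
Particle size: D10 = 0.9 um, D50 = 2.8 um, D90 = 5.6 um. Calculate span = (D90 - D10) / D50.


Span = (5.6 - 0.9) / 2.8 = 4.7 / 2.8 = 1.679

1.679


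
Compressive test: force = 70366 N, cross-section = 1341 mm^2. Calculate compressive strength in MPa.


CS = 70366 / 1341 = 52.5 MPa

52.5


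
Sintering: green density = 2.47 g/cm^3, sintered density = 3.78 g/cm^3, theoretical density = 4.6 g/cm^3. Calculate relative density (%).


Relative = 3.78 / 4.6 * 100 = 82.2%

82.2


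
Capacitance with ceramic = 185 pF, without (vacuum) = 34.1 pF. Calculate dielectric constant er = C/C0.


er = 185 / 34.1 = 5.43

5.43


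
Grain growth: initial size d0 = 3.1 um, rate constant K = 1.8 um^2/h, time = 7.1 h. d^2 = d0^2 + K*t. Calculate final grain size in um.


d^2 = 3.1^2 + 1.8*7.1 = 22.39
d = sqrt(22.39) = 4.73 um

4.73


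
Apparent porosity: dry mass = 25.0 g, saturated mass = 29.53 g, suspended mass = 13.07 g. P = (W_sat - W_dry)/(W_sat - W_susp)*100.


P = (29.53 - 25.0) / (29.53 - 13.07) * 100 = 4.53 / 16.46 * 100 = 27.5%

27.5


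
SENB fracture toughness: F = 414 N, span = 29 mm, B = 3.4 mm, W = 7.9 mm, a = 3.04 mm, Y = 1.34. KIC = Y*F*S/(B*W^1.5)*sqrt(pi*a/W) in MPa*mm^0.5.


KIC = 1.34*414*29/(3.4*7.9^1.5)*sqrt(pi*3.04/7.9) = 234.31

234.31


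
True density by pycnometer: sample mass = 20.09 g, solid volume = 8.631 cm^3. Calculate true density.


TD = 20.09 / 8.631 = 2.328 g/cm^3

2.328


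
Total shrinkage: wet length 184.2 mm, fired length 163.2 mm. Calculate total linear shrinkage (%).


TS = (184.2 - 163.2) / 184.2 * 100 = 11.4%

11.4


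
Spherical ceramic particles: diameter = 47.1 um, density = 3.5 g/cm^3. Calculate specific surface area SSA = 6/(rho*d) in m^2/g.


SSA = 6 / (3.5 * 47.1) = 0.036 m^2/g

0.036


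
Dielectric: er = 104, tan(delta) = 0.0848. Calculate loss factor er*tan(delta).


Loss = 104 * 0.0848 = 8.819

8.819


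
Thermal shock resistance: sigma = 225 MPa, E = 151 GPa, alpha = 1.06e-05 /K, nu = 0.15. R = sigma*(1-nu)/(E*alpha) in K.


R = 225*(1-0.15)/(151*1000*1.06e-05) = 119 K

119


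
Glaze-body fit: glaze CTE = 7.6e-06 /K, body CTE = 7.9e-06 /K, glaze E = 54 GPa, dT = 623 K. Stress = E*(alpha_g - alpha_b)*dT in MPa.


Stress = 54*1000*(7.6e-06 - 7.9e-06)*623 = -10.1 MPa

-10.1


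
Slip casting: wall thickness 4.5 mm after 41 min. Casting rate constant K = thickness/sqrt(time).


K = 4.5 / sqrt(41) = 4.5 / 6.4031 = 0.703 mm/min^0.5

0.703


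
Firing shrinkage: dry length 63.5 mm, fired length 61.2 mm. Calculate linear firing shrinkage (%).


FS = (63.5 - 61.2) / 63.5 * 100 = 3.62%

3.62


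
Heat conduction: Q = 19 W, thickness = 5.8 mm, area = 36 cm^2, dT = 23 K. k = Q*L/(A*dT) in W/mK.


k = 19*5.8/1000/(36/10000*23) = 1.33 W/mK

1.33


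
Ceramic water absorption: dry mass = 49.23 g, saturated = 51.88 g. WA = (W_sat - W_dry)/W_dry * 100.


WA = (51.88 - 49.23) / 49.23 * 100 = 5.38%

5.38


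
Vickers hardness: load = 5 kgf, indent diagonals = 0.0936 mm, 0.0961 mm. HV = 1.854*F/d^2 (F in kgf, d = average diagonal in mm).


d_avg = (0.0936+0.0961)/2 = 0.09485 mm
HV = 1.854*5/0.09485^2 = 1030

1030


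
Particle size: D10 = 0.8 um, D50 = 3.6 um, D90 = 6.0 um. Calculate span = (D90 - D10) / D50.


Span = (6.0 - 0.8) / 3.6 = 5.2 / 3.6 = 1.444

1.444


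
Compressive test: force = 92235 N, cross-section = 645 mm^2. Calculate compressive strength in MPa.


CS = 92235 / 645 = 143.0 MPa

143.0


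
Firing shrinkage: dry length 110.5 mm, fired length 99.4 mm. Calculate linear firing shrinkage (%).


FS = (110.5 - 99.4) / 110.5 * 100 = 10.05%

10.05


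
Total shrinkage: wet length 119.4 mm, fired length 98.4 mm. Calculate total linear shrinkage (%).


TS = (119.4 - 98.4) / 119.4 * 100 = 17.59%

17.59


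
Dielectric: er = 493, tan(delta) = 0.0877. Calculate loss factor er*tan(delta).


Loss = 493 * 0.0877 = 43.236

43.236


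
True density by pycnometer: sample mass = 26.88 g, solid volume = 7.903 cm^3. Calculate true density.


TD = 26.88 / 7.903 = 3.401 g/cm^3

3.401


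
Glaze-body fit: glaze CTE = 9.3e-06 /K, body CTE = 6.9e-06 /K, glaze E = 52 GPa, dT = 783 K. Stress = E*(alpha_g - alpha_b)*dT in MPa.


Stress = 52*1000*(9.3e-06 - 6.9e-06)*783 = 97.7 MPa

97.7


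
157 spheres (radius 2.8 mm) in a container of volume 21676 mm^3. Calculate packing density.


V_sphere = 4/3*pi*2.8^3 = 91.9523 mm^3
Total V = 157*91.9523 = 14436.5111 mm^3
PD = 14436.5111 / 21676 = 0.666

0.666


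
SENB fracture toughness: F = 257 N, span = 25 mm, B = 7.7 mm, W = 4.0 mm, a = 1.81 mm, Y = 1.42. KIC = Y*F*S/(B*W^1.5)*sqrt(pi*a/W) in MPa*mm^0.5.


KIC = 1.42*257*25/(7.7*4.0^1.5)*sqrt(pi*1.81/4.0) = 176.59

176.59


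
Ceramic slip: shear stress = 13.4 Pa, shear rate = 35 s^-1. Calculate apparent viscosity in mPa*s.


eta = tau/gamma * 1000 = 13.4/35 * 1000 = 382.9 mPa*s

382.9


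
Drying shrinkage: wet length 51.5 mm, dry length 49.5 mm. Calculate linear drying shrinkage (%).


DS = (51.5 - 49.5) / 51.5 * 100 = 3.88%

3.88


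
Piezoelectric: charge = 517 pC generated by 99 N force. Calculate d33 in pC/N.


d33 = 517 / 99 = 5.2 pC/N

5.2


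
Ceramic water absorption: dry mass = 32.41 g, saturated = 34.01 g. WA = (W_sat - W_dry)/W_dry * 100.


WA = (34.01 - 32.41) / 32.41 * 100 = 4.94%

4.94


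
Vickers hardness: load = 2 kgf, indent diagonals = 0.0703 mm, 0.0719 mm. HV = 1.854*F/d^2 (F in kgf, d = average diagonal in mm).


d_avg = (0.0703+0.0719)/2 = 0.0711 mm
HV = 1.854*2/0.0711^2 = 734

734


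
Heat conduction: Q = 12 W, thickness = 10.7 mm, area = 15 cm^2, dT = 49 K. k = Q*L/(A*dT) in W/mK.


k = 12*10.7/1000/(15/10000*49) = 1.75 W/mK

1.75


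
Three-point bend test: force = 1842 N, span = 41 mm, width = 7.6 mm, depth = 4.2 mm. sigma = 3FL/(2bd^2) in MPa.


sigma = 3*1842*41/(2*7.6*4.2^2) = 845.0 MPa

845.0


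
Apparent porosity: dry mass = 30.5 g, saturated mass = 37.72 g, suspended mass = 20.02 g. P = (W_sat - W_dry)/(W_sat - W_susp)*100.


P = (37.72 - 30.5) / (37.72 - 20.02) * 100 = 7.22 / 17.7 * 100 = 40.8%

40.8


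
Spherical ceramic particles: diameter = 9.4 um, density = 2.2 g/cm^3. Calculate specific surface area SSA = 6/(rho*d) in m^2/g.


SSA = 6 / (2.2 * 9.4) = 0.29 m^2/g

0.29


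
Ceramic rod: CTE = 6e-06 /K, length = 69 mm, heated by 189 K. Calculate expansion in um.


dL = 6e-06 * 69 * 189 * 1000 = 78.246 um

78.246


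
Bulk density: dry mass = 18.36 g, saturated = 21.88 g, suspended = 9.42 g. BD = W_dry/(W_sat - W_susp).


BD = 18.36 / (21.88 - 9.42) = 18.36 / 12.46 = 1.474 g/cm^3

1.474


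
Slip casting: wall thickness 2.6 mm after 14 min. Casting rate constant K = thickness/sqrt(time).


K = 2.6 / sqrt(14) = 2.6 / 3.7417 = 0.695 mm/min^0.5

0.695


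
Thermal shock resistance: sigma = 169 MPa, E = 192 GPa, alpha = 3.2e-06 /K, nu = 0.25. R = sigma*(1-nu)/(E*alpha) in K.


R = 169*(1-0.25)/(192*1000*3.2e-06) = 206 K

206


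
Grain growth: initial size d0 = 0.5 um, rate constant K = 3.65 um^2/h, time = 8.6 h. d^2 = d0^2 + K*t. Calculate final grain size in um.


d^2 = 0.5^2 + 3.65*8.6 = 31.64
d = sqrt(31.64) = 5.62 um

5.62


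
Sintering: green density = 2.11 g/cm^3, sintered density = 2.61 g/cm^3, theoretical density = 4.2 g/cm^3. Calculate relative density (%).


Relative = 2.61 / 4.2 * 100 = 62.1%

62.1


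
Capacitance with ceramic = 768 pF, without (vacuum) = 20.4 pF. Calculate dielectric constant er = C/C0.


er = 768 / 20.4 = 37.65

37.65


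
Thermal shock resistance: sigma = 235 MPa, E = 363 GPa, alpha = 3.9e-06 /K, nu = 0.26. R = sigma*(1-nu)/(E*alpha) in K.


R = 235*(1-0.26)/(363*1000*3.9e-06) = 123 K

123


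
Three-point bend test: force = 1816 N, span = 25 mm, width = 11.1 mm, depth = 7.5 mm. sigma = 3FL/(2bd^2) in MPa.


sigma = 3*1816*25/(2*11.1*7.5^2) = 109.1 MPa

109.1


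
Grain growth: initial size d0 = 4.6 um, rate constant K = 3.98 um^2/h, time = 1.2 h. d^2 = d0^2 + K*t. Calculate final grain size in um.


d^2 = 4.6^2 + 3.98*1.2 = 25.936
d = sqrt(25.936) = 5.09 um

5.09


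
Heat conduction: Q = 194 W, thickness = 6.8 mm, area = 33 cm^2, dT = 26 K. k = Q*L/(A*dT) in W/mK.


k = 194*6.8/1000/(33/10000*26) = 15.38 W/mK

15.38


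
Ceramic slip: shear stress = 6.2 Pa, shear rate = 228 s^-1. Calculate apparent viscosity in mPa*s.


eta = tau/gamma * 1000 = 6.2/228 * 1000 = 27.2 mPa*s

27.2


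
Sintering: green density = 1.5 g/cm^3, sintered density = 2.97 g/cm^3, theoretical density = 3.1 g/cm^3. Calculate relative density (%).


Relative = 2.97 / 3.1 * 100 = 95.8%

95.8


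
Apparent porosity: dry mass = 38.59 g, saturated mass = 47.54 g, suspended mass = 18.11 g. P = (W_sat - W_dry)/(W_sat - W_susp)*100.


P = (47.54 - 38.59) / (47.54 - 18.11) * 100 = 8.95 / 29.43 * 100 = 30.4%

30.4


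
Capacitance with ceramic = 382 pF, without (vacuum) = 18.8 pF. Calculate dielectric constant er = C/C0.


er = 382 / 18.8 = 20.32

20.32


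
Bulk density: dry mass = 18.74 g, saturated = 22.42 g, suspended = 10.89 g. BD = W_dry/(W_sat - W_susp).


BD = 18.74 / (22.42 - 10.89) = 18.74 / 11.53 = 1.625 g/cm^3

1.625


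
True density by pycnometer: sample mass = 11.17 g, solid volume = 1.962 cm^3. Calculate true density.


TD = 11.17 / 1.962 = 5.693 g/cm^3

5.693


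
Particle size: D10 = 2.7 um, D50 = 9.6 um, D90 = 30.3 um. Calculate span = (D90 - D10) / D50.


Span = (30.3 - 2.7) / 9.6 = 27.6 / 9.6 = 2.875

2.875


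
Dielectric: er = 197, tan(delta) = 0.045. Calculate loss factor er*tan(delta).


Loss = 197 * 0.045 = 8.865

8.865


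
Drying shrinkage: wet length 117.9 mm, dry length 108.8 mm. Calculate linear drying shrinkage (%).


DS = (117.9 - 108.8) / 117.9 * 100 = 7.72%

7.72


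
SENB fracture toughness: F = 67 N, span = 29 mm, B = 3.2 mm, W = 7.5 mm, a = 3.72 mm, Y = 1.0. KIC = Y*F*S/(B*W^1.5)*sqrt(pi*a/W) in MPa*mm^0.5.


KIC = 1.0*67*29/(3.2*7.5^1.5)*sqrt(pi*3.72/7.5) = 36.9

36.9


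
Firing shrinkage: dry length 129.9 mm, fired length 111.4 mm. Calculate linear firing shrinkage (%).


FS = (129.9 - 111.4) / 129.9 * 100 = 14.24%

14.24


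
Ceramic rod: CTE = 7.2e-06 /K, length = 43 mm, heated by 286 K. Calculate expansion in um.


dL = 7.2e-06 * 43 * 286 * 1000 = 88.546 um

88.546


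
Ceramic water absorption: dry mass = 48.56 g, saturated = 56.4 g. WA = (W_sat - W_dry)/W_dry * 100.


WA = (56.4 - 48.56) / 48.56 * 100 = 16.14%

16.14


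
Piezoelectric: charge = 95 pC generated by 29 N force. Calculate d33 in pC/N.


d33 = 95 / 29 = 3.3 pC/N

3.3


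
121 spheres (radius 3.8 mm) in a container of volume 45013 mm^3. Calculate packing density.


V_sphere = 4/3*pi*3.8^3 = 229.8473 mm^3
Total V = 121*229.8473 = 27811.5233 mm^3
PD = 27811.5233 / 45013 = 0.618

0.618


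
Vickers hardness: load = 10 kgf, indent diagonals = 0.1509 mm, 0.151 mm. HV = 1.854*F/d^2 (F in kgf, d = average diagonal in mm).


d_avg = (0.1509+0.151)/2 = 0.15095 mm
HV = 1.854*10/0.15095^2 = 814

814


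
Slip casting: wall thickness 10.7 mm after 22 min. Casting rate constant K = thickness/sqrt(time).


K = 10.7 / sqrt(22) = 10.7 / 4.6904 = 2.281 mm/min^0.5

2.281


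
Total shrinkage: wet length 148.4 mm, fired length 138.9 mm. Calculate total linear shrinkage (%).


TS = (148.4 - 138.9) / 148.4 * 100 = 6.4%

6.4


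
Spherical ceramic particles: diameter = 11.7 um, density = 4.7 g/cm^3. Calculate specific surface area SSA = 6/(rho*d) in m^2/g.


SSA = 6 / (4.7 * 11.7) = 0.109 m^2/g

0.109


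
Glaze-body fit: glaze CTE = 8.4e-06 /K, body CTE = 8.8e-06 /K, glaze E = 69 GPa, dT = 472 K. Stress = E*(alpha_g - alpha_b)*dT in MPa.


Stress = 69*1000*(8.4e-06 - 8.8e-06)*472 = -13.0 MPa

-13.0


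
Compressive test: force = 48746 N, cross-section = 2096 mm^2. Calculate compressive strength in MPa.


CS = 48746 / 2096 = 23.3 MPa

23.3


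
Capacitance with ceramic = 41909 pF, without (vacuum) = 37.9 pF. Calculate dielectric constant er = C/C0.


er = 41909 / 37.9 = 1105.78

1105.78


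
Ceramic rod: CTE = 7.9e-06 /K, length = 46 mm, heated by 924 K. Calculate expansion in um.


dL = 7.9e-06 * 46 * 924 * 1000 = 335.782 um

335.782


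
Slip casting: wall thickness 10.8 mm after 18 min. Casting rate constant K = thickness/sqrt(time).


K = 10.8 / sqrt(18) = 10.8 / 4.2426 = 2.546 mm/min^0.5

2.546


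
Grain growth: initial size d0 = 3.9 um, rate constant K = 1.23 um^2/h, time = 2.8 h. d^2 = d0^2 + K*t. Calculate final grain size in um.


d^2 = 3.9^2 + 1.23*2.8 = 18.654
d = sqrt(18.654) = 4.32 um

4.32


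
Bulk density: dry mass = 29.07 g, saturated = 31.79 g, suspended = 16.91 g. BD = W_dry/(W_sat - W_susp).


BD = 29.07 / (31.79 - 16.91) = 29.07 / 14.88 = 1.954 g/cm^3

1.954


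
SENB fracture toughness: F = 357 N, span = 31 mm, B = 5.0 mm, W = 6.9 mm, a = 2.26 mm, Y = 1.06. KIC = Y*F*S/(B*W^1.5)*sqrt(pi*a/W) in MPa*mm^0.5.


KIC = 1.06*357*31/(5.0*6.9^1.5)*sqrt(pi*2.26/6.9) = 131.31

131.31


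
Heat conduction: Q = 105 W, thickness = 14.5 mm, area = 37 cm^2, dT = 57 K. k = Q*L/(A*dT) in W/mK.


k = 105*14.5/1000/(37/10000*57) = 7.22 W/mK

7.22


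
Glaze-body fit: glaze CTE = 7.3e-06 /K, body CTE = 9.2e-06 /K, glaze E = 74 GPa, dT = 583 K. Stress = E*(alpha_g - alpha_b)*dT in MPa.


Stress = 74*1000*(7.3e-06 - 9.2e-06)*583 = -82.0 MPa

-82.0


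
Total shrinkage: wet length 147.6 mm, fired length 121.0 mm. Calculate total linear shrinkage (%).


TS = (147.6 - 121.0) / 147.6 * 100 = 18.02%

18.02


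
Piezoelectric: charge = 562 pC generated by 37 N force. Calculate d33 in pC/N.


d33 = 562 / 37 = 15.2 pC/N

15.2


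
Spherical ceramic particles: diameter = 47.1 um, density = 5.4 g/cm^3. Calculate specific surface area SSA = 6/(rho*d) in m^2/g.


SSA = 6 / (5.4 * 47.1) = 0.024 m^2/g

0.024


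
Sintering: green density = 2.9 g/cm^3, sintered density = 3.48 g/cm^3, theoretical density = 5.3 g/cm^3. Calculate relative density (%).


Relative = 3.48 / 5.3 * 100 = 65.7%

65.7


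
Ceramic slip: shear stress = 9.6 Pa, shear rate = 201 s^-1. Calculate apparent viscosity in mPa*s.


eta = tau/gamma * 1000 = 9.6/201 * 1000 = 47.8 mPa*s

47.8


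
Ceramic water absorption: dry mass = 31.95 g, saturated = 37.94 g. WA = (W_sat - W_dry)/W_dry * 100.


WA = (37.94 - 31.95) / 31.95 * 100 = 18.75%

18.75


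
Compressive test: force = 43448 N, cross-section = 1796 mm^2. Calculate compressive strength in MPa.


CS = 43448 / 1796 = 24.2 MPa

24.2


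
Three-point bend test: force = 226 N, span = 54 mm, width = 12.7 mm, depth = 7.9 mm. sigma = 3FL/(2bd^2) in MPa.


sigma = 3*226*54/(2*12.7*7.9^2) = 23.1 MPa

23.1


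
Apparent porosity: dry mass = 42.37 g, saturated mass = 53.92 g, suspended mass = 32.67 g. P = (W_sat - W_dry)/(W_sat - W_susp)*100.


P = (53.92 - 42.37) / (53.92 - 32.67) * 100 = 11.55 / 21.25 * 100 = 54.4%

54.4


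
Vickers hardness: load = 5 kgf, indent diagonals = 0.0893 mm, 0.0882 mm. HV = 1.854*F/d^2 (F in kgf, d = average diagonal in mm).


d_avg = (0.0893+0.0882)/2 = 0.08875 mm
HV = 1.854*5/0.08875^2 = 1177

1177


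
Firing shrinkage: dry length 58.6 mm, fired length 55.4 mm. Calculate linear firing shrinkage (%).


FS = (58.6 - 55.4) / 58.6 * 100 = 5.46%

5.46


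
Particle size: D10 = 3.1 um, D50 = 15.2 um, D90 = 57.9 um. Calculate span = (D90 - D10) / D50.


Span = (57.9 - 3.1) / 15.2 = 54.8 / 15.2 = 3.605

3.605


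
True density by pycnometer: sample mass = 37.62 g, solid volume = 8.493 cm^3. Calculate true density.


TD = 37.62 / 8.493 = 4.43 g/cm^3

4.43


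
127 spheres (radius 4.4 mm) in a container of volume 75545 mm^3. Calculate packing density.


V_sphere = 4/3*pi*4.4^3 = 356.8179 mm^3
Total V = 127*356.8179 = 45315.8733 mm^3
PD = 45315.8733 / 75545 = 0.6

0.6


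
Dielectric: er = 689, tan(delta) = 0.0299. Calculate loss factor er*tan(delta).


Loss = 689 * 0.0299 = 20.601

20.601
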